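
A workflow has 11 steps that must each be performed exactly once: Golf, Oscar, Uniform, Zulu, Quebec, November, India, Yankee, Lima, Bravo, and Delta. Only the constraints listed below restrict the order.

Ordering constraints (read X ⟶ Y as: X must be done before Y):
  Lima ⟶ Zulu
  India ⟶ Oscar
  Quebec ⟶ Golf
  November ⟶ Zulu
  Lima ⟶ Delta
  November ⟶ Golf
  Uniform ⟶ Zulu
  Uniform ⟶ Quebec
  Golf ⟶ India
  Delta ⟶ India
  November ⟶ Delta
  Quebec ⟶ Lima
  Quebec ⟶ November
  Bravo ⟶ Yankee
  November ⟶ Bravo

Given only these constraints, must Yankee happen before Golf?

Yankee and Golf are not related by any chain of constraints.
So Yankee can come before Golf or after — it is not forced.

No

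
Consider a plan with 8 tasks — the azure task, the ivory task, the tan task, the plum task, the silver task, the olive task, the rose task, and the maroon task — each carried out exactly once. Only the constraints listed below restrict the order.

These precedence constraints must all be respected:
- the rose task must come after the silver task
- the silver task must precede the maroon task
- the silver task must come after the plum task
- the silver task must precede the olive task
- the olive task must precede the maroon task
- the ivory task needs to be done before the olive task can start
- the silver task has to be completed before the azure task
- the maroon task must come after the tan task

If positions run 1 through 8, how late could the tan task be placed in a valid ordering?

Following the constraints forward from the tan task, its only required successor is the maroon task.
With 1 mandatory successor out of 8 tasks total, the latest slot for the tan task is 8−1 = 7, and it's reachable by doing all non-successors before the tan task.

7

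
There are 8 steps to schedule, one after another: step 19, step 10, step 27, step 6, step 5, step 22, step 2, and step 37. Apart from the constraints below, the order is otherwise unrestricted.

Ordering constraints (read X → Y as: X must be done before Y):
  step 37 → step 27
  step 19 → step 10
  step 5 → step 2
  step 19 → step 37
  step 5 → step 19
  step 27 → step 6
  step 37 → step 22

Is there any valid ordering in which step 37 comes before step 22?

Yes

Every valid ordering already has step 37 before step 22 (the constraints require it), so in particular at least one does.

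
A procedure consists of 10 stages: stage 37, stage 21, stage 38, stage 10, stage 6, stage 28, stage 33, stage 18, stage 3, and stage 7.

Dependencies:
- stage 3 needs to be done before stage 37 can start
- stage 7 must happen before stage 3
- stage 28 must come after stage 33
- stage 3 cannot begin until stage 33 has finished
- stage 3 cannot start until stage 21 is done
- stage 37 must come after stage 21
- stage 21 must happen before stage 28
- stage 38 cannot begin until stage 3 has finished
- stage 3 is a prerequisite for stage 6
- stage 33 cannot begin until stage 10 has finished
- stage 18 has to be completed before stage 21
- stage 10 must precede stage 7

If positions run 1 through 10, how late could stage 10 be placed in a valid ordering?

3

The stages that are forced after stage 10, directly or by a chain of constraints, are stage 37, stage 38, stage 6, stage 28, stage 33, stage 3, stage 7. That's 7 stages.
With 7 mandatory successors out of 10 stages total, the latest slot for stage 10 is 10−7 = 3, and it's reachable by doing all non-successors before stage 10.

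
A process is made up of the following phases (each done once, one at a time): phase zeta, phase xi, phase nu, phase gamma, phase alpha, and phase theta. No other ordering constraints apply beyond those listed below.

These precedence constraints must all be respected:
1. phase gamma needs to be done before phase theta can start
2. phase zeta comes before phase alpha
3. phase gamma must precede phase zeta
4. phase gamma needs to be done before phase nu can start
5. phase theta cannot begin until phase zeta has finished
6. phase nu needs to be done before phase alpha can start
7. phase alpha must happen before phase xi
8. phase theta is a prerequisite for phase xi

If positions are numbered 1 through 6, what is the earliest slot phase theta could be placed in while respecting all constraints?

3

Working backwards through the constraints from phase theta, its full set of required predecessors is phase zeta, phase gamma — 2 of them.
With 2 mandatory predecessors, the earliest phase theta can sit is position 2+1 = 3, and placing just those 2 first achieves it.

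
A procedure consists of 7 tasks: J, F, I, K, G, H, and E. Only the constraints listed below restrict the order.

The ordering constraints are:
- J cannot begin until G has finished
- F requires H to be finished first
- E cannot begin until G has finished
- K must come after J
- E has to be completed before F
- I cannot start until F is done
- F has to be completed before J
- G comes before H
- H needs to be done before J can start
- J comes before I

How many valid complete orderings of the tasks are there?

4

G is the only task with nothing required before it, so every ordering starts there.
Systematically extending each partial ordering one task at a time and counting, there are 4 complete orderings.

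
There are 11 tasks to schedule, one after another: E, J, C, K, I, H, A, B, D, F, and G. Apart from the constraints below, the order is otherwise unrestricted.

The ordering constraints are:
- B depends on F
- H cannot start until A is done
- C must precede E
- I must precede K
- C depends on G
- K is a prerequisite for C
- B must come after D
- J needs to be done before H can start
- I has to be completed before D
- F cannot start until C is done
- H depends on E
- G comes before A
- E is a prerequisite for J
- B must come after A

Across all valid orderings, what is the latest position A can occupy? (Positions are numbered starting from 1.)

Every task that must follow A has to come after it. Tracing all chains starting from A, those tasks are: H, B — 2 in total.
So at least 2 tasks follow A, putting A no later than position 9. That position is achievable by scheduling everything else first.

9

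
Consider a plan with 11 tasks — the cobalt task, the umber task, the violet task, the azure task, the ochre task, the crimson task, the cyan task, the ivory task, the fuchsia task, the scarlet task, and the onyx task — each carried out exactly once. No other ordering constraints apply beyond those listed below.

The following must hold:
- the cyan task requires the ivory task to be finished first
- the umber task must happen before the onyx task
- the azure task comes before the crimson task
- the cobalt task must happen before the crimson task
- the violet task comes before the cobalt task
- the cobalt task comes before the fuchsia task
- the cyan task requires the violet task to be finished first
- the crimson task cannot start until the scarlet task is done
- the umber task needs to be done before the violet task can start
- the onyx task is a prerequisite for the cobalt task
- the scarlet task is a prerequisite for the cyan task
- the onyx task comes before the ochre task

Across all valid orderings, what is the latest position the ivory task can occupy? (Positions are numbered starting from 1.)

10

Following the constraints forward from the ivory task, its only required successor is the cyan task.
So at least 1 task follows the ivory task, putting the ivory task no later than position 10. That position is achievable by scheduling everything else first.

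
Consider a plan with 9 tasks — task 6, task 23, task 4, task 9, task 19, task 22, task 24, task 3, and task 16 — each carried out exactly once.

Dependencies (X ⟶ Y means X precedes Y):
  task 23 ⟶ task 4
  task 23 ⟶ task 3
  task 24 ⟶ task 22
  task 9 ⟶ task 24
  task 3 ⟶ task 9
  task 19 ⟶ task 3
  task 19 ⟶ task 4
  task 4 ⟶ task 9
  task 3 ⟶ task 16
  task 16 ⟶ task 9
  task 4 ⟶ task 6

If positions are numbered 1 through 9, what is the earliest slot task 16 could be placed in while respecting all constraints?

4

Every task that must precede task 16 has to come before it. Tracing all chains that end at task 16, those tasks are: task 23, task 19, task 3 — 3 in total.
So at minimum 3 tasks come before task 16, putting task 16 no earlier than position 4. That position is achievable by scheduling exactly those predecessors first.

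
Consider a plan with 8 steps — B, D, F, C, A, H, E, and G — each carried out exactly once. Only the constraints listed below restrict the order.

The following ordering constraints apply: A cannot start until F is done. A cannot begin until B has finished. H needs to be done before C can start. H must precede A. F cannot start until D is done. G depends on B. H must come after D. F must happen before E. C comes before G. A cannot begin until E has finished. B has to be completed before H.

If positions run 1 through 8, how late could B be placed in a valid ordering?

The steps that are forced after B, directly or by a chain of constraints, are C, A, H, G. That's 4 steps.
So at least 4 steps follow B, putting B no later than position 4. That position is achievable by scheduling everything else first.

4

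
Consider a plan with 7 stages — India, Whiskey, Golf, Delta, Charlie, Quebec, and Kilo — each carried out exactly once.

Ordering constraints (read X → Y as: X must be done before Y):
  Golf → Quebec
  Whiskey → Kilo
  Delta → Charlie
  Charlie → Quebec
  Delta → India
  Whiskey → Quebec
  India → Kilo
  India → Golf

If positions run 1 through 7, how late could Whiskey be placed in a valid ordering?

Following every chain forward from Whiskey, the stages that must come later are Quebec, Kilo — 2 of them.
With 2 mandatory successors out of 7 stages total, the latest slot for Whiskey is 7−2 = 5, and it's reachable by doing all non-successors before Whiskey.

5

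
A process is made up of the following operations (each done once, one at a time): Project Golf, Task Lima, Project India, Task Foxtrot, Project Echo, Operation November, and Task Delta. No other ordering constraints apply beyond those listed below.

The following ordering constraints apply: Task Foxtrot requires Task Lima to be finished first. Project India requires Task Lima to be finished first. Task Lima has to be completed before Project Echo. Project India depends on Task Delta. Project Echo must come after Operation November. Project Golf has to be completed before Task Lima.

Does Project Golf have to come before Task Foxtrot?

Following the dependencies: Project Golf → Task Lima → Task Foxtrot.
Hence Project Golf necessarily comes before Task Foxtrot.

Yes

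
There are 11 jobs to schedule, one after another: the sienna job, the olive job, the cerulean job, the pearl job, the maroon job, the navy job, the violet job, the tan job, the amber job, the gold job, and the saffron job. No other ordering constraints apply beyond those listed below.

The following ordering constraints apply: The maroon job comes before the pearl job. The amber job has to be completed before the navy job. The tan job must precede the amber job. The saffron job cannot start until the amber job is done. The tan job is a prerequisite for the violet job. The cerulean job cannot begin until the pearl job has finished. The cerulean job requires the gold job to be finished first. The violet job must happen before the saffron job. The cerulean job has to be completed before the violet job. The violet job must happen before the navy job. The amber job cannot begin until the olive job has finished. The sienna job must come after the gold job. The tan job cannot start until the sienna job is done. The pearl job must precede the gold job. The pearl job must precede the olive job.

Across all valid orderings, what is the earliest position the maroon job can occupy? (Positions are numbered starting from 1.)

No constraint forces any other job before the maroon job, so it can be placed first.

1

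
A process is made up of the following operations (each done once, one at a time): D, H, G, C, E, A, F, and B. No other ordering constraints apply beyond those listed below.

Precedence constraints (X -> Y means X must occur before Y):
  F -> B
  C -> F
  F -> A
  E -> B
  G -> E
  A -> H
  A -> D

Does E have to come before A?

No chain of constraints connects E to A in either direction.
So E can come before A or after — it is not forced.

No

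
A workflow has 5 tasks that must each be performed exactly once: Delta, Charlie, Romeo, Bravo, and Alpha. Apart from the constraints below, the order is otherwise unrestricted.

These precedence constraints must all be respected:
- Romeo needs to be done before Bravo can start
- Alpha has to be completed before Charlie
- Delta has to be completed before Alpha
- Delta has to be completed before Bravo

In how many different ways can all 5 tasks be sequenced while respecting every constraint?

2 tasks have no prerequisites (Delta, Romeo), so any of them could come first.
Systematically extending each partial ordering one task at a time and counting, there are 9 complete orderings.

9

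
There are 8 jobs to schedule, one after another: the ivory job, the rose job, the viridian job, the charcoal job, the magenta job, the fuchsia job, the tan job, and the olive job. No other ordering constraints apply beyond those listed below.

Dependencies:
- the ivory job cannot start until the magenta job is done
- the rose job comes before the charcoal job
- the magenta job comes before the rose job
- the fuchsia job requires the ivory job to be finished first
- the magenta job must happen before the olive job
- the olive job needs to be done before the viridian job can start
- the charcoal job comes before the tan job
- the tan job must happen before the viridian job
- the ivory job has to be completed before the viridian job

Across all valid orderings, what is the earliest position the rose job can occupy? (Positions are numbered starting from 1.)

2

The only job forced before the rose job (directly or transitively) is the magenta job.
With 1 mandatory predecessor, the earliest the rose job can sit is position 1+1 = 2, and placing just that one first achieves it.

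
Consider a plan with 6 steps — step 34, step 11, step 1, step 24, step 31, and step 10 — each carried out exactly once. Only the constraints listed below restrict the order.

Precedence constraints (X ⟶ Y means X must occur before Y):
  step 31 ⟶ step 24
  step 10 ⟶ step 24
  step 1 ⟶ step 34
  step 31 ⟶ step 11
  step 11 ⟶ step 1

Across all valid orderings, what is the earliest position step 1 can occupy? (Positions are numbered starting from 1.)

Every step that must precede step 1 has to come before it. Tracing all chains that end at step 1, those steps are: step 11, step 31 — 2 in total.
So at minimum 2 steps come before step 1, putting step 1 no earlier than position 3. That position is achievable by scheduling exactly those predecessors first.

3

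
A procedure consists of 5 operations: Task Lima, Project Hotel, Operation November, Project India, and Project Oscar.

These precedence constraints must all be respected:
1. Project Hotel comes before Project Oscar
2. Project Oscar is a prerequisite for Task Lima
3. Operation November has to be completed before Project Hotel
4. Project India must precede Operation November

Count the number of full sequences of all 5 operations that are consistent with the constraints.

Project India is the only operation with nothing required before it, so every ordering starts there.
Every operation is then forced in turn, so only 1 complete ordering is consistent with the constraints.

1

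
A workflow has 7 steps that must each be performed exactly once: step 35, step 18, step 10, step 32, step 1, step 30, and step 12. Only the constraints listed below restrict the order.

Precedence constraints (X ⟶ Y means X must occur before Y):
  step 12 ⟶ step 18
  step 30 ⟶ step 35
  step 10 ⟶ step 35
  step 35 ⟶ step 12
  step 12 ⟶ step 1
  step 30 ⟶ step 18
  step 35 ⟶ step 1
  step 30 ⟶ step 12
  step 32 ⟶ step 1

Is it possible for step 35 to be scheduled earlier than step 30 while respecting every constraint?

No

There is a dependency chain step 30 → step 35, so step 35 always comes after step 30.
So no valid ordering can have step 35 before step 30.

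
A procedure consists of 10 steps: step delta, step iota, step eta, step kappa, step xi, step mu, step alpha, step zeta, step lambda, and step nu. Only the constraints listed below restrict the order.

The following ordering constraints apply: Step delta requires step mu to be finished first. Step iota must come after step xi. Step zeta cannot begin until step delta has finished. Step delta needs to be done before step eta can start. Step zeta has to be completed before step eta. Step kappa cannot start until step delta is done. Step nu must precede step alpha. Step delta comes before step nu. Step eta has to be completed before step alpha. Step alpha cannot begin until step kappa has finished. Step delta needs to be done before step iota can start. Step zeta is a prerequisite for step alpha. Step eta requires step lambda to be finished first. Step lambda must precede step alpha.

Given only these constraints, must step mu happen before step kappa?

Yes

Chaining the stated constraints: step mu → step delta → step kappa.
So step mu must precede step kappa in any valid ordering.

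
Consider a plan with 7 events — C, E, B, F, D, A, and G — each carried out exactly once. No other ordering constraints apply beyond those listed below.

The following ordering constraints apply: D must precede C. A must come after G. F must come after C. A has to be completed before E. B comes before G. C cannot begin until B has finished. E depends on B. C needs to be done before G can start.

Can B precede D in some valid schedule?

No chain of constraints runs from D to B, so D is not required to come first.
So a valid ordering placing B earlier than D exists.

Yes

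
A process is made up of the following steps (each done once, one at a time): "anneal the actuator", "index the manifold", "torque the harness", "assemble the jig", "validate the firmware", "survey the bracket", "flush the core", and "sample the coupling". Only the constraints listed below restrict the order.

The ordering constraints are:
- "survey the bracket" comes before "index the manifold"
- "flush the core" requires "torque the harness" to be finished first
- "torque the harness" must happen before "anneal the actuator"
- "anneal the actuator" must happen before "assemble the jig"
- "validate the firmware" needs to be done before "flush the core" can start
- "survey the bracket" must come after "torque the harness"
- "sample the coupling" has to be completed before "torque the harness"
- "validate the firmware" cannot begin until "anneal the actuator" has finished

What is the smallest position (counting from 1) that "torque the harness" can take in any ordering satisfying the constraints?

The only step forced before "torque the harness" (directly or transitively) is "sample the coupling".
So at minimum 1 step comes before "torque the harness", putting "torque the harness" no earlier than position 2. That position is achievable by scheduling exactly that predecessor first.

2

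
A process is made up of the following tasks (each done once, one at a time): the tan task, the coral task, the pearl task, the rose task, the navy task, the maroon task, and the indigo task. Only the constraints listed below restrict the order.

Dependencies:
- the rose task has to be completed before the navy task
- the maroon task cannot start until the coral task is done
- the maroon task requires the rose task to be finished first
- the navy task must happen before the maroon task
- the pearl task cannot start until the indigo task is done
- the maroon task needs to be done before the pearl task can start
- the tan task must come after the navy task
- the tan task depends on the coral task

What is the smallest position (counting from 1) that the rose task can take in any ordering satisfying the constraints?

No constraint forces any other task before the rose task, so it can be placed first.

1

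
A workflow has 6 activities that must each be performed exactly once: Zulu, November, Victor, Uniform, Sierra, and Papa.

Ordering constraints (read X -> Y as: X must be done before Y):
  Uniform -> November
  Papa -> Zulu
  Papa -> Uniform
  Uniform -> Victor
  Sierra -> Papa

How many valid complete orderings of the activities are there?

Only Sierra has no prerequisites, so it must go first.
Counting all ways to extend the partial order to a total order gives 8.

8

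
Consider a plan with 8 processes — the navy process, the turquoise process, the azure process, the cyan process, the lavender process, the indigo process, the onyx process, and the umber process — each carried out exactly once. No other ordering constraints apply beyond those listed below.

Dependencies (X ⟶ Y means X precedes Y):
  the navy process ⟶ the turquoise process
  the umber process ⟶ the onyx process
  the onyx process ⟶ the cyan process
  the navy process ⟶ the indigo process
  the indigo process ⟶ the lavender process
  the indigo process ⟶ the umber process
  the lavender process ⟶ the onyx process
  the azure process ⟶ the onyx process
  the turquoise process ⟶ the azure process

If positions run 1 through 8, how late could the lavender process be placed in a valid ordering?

Every process that must follow the lavender process has to come after it. Tracing all chains starting from the lavender process, those processes are: the cyan process, the onyx process — 2 in total.
With 2 mandatory successors out of 8 processes total, the latest slot for the lavender process is 8−2 = 6, and it's reachable by doing all non-successors before the lavender process.

6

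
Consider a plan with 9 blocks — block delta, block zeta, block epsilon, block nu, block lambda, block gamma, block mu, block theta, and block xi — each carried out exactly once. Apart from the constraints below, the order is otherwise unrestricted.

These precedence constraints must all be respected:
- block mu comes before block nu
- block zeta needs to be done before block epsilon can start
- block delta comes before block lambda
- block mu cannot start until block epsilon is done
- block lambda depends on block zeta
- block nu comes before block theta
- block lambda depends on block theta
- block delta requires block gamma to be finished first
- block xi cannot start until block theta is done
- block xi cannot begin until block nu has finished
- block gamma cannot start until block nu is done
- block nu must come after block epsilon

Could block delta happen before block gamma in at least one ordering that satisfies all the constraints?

Following block gamma → block delta, block gamma must precede block delta in every valid ordering.
So no valid ordering can have block delta before block gamma.

No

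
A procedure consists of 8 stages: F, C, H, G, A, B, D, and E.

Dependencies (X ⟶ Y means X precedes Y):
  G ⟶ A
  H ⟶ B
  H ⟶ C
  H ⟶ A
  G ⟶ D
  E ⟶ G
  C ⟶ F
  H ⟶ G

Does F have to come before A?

Nothing in the constraints links F and A; they are unordered relative to each other.
A valid ordering placing A before F exists, so the answer is no.

No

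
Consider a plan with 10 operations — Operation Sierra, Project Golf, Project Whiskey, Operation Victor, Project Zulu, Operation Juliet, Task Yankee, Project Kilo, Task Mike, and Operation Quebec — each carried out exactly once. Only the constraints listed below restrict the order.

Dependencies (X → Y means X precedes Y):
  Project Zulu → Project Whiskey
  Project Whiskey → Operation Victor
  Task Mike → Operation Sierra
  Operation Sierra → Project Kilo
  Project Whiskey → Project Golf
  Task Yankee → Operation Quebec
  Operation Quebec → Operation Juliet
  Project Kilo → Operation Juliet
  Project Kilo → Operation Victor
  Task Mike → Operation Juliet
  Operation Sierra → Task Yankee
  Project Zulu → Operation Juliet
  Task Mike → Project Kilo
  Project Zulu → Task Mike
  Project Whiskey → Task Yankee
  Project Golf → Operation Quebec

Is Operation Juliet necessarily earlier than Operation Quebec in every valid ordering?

The constraints actually force Operation Quebec before Operation Juliet (via Operation Quebec → Operation Juliet), not the other way around.
So Operation Juliet never precedes Operation Quebec.

No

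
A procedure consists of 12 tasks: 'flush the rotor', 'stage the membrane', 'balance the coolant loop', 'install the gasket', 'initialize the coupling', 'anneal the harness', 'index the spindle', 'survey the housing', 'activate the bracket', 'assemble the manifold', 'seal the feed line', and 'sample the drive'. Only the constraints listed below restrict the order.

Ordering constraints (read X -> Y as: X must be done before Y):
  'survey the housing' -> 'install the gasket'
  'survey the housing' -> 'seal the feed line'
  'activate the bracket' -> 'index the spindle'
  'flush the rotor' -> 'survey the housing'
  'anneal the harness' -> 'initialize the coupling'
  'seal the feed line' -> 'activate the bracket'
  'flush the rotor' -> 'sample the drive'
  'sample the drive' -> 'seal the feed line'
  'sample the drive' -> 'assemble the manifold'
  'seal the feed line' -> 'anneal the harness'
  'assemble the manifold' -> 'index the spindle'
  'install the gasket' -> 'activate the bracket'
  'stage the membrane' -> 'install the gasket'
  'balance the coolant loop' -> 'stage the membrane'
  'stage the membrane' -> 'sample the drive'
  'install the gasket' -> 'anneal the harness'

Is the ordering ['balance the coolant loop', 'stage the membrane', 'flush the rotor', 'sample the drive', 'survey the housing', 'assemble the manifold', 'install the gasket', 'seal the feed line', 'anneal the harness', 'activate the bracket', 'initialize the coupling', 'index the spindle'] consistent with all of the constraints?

Yes

Checking each listed constraint against this order: for instance, 'assemble the manifold' is in position 6 and 'index the spindle' in position 12, so that constraint holds — and the remaining constraints check out the same way.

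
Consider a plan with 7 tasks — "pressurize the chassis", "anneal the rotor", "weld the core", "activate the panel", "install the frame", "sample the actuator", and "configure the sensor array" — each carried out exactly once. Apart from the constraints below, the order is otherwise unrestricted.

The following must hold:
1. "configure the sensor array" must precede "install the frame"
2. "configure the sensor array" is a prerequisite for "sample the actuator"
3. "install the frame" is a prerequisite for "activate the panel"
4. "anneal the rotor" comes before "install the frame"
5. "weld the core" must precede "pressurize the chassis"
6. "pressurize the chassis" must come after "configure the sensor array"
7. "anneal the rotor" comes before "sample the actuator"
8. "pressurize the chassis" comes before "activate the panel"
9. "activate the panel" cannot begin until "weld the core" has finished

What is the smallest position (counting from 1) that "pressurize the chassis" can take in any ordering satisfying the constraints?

3

Working backwards through the constraints from "pressurize the chassis", its full set of required predecessors is "weld the core", "configure the sensor array" — 2 of them.
With 2 mandatory predecessors, the earliest "pressurize the chassis" can sit is position 2+1 = 3, and placing just those 2 first achieves it.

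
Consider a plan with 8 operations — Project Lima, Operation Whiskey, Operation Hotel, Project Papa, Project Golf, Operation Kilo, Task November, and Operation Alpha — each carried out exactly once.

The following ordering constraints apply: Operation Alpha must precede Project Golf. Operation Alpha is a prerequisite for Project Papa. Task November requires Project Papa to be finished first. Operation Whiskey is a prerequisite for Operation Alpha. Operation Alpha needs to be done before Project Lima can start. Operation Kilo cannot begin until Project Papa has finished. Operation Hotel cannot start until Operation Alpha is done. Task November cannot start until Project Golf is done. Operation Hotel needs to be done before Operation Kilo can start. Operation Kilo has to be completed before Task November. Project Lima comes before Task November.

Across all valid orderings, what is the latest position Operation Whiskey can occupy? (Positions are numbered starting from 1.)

Every operation that must follow Operation Whiskey has to come after it. Tracing all chains starting from Operation Whiskey, those operations are: Project Lima, Operation Hotel, Project Papa, Project Golf, Operation Kilo, Task November, Operation Alpha — 7 in total.
So at least 7 operations follow Operation Whiskey, putting Operation Whiskey no later than position 1. That position is achievable by scheduling everything else first.

1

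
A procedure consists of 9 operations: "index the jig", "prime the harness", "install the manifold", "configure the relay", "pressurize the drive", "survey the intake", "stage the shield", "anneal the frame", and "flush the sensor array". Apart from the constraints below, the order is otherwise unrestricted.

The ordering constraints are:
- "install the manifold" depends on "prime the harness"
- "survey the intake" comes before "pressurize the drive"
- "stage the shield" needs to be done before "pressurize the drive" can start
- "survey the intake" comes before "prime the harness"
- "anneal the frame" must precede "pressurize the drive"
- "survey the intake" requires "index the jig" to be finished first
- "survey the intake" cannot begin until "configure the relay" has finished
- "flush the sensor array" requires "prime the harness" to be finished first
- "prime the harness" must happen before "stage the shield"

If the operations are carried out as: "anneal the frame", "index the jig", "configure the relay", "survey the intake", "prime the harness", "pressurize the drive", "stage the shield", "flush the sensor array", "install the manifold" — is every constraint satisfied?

The sequence places "pressurize the drive" ahead of "stage the shield".
That contradicts the constraint that "stage the shield" must precede "pressurize the drive".

No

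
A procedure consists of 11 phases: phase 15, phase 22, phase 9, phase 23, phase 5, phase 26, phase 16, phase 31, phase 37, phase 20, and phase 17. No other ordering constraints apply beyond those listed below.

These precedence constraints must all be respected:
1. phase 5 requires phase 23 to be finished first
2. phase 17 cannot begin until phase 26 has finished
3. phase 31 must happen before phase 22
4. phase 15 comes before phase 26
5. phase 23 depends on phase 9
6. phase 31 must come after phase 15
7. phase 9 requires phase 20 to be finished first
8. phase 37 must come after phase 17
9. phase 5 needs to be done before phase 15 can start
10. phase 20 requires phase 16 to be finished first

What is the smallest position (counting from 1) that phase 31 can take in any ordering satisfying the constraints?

7

The phases that are forced before phase 31, directly or transitively, are phase 15, phase 9, phase 23, phase 5, phase 16, phase 20. That's 6 phases.
So at minimum 6 phases come before phase 31, putting phase 31 no earlier than position 7. That position is achievable by scheduling exactly those predecessors first.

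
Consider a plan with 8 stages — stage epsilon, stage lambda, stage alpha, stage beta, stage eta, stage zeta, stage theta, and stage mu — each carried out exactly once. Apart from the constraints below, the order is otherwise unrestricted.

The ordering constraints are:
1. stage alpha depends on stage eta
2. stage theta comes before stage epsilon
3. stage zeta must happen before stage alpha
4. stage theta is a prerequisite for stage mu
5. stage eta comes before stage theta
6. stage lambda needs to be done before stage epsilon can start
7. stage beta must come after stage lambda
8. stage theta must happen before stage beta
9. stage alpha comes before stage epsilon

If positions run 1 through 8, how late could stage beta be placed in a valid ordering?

Nothing depends on stage beta, so it can be the final stage, position 8.

8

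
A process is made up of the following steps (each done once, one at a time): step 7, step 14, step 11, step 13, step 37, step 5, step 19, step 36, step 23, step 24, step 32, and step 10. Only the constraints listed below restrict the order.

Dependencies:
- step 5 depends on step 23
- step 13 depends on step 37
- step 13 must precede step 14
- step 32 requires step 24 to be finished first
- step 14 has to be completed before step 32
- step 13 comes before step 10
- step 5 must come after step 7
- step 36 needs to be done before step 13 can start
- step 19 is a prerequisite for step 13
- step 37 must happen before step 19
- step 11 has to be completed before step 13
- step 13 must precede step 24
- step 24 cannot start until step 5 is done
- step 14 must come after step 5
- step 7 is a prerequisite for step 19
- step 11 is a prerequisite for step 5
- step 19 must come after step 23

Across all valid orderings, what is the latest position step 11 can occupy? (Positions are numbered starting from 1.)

Following every chain forward from step 11, the steps that must come later are step 14, step 13, step 5, step 24, step 32, step 10 — 6 of them.
So at least 6 steps follow step 11, putting step 11 no later than position 6. That position is achievable by scheduling everything else first.

6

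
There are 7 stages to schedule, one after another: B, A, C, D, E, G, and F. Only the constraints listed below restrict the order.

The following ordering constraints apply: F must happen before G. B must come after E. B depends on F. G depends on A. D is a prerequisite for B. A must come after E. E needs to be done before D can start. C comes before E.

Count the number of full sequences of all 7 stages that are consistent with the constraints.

The stages with no prerequisites are C, F; any of them can be placed first.
Enumerating by repeatedly choosing an available stage (one whose prerequisites are all placed) gives 28 distinct complete orderings.

28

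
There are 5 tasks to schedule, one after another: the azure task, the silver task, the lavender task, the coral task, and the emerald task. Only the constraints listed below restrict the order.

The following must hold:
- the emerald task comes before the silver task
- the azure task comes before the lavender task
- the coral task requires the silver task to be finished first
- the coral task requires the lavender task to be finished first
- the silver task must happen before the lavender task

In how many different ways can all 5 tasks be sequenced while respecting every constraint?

3

The tasks with no prerequisites are the azure task, the emerald task; any of them can be placed first.
Systematically extending each partial ordering one task at a time and counting, there are 3 complete orderings.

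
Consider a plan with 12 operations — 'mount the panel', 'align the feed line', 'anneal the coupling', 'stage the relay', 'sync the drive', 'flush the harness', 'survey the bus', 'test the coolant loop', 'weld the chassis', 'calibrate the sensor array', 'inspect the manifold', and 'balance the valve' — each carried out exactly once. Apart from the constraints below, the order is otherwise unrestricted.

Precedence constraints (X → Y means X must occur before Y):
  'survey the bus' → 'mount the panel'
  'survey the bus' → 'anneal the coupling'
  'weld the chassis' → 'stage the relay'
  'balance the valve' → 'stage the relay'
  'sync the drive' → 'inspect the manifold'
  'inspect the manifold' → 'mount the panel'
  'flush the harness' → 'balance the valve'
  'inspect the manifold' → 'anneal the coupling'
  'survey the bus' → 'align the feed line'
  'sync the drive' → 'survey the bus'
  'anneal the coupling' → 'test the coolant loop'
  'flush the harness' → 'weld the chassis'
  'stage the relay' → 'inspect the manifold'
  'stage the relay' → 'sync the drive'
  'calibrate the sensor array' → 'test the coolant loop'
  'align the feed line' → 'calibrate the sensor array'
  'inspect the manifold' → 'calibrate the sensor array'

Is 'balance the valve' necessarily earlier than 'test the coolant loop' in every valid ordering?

Yes

Tracing the constraints gives a chain: 'balance the valve' → 'stage the relay' → 'inspect the manifold' → 'calibrate the sensor array' → 'test the coolant loop'.
So 'balance the valve' must precede 'test the coolant loop' in any valid ordering.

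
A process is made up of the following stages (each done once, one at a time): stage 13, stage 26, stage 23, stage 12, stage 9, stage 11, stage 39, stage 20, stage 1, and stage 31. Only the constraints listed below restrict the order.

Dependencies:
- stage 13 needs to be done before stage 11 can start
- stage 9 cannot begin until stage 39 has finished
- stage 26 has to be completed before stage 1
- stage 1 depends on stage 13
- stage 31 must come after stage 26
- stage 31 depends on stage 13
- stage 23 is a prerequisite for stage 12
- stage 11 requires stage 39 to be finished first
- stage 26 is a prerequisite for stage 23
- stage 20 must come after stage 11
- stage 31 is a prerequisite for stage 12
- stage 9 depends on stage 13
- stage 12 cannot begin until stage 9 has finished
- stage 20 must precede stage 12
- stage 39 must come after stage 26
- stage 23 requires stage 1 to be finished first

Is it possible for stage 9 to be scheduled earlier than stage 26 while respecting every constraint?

No

There is a dependency chain stage 26 → stage 39 → stage 9, so stage 9 always comes after stage 26.
So no valid ordering can have stage 9 before stage 26.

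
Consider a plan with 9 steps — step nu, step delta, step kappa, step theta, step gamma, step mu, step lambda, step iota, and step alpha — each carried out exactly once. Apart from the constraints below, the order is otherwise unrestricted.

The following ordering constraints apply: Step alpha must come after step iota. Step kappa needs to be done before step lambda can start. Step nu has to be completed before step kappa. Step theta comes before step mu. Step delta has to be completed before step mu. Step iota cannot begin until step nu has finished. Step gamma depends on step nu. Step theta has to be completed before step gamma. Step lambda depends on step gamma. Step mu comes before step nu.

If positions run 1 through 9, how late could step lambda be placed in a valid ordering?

9

Nothing depends on step lambda, so it can be the final step, position 9.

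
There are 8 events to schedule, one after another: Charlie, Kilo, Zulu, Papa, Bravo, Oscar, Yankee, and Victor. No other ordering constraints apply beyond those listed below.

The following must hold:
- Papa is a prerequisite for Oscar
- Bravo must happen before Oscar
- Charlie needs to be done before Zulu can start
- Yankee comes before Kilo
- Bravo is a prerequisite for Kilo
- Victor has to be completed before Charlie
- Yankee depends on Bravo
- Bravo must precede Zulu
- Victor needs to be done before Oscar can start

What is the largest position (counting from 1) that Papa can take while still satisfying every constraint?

7

Following the constraints forward from Papa, its only required successor is Oscar.
With 1 mandatory successor out of 8 events total, the latest slot for Papa is 8−1 = 7, and it's reachable by doing all non-successors before Papa.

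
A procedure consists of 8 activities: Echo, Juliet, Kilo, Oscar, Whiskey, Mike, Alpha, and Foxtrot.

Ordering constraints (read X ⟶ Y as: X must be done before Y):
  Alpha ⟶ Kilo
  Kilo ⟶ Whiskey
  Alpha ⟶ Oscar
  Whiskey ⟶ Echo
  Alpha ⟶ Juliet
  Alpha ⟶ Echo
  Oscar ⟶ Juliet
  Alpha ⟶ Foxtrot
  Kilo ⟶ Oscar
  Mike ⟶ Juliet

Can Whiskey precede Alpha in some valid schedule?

No

There is a dependency chain Alpha → Kilo → Whiskey, so Whiskey always comes after Alpha.
Hence Whiskey can never be scheduled before Alpha.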